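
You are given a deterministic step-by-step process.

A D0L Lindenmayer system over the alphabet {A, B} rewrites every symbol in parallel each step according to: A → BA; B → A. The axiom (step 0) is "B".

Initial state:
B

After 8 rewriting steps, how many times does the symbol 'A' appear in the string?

[0] B
[1] A
[2] BA
[3] ABA
[4] BAABA
[5] ABABAABA
[6] BAABAABABAABA
[7] ABABAABABAABAABABAABA
[8] BAABAABABAABAABABAABABAABAABABAABA

21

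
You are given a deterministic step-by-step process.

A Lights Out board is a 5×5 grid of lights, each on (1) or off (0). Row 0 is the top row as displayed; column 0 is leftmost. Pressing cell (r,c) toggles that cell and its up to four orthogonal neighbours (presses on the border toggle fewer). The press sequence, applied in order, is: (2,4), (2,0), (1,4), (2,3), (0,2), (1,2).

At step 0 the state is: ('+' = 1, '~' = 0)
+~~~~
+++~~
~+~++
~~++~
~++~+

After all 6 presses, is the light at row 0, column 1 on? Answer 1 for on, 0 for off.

[0] +~~~~
+++~~
~+~++
~~++~
~++~+
[1] +~~~~
+++~+
~+~~~
~~+++
~++~+
[2] +~~~~
~++~+
+~~~~
+~+++
~++~+
[3] +~~~+
~+++~
+~~~+
+~+++
~++~+
[4] +~~~+
~++~~
+~++~
+~+~+
~++~+
[5] +++++
~+~~~
+~++~
+~+~+
~++~+
[6] ++~++
~~++~
+~~+~
+~+~+
~++~+

1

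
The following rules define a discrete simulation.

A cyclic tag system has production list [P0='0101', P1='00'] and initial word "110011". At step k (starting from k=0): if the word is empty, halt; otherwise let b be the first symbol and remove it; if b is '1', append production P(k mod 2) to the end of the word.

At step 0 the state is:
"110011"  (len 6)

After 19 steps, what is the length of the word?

7

0) "110011"  (len 6)
1) "100110101"  (len 9)
2) "0011010100"  (len 10)
3) "011010100"  (len 9)
4) "11010100"  (len 8)
5) "10101000101"  (len 11)
6) "010100010100"  (len 12)
7) "10100010100"  (len 11)
8) "010001010000"  (len 12)
9) "10001010000"  (len 11)
10) "000101000000"  (len 12)
11) "00101000000"  (len 11)
12) "0101000000"  (len 10)
13) "101000000"  (len 9)
14) "0100000000"  (len 10)
15) "100000000"  (len 9)
16) "0000000000"  (len 10)
17) "000000000"  (len 9)
18) "00000000"  (len 8)
19) "0000000"  (len 7)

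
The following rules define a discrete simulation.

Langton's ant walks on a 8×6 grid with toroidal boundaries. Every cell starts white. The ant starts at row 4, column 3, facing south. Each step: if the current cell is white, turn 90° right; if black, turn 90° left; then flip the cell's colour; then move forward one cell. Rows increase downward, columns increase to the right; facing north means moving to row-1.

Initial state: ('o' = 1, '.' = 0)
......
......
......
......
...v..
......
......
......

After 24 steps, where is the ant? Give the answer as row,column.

2,5

k=0  ......
......
......
......
...v..
......
......
......
k=1  ......
......
......
......
..<o..
......
......
......
k=2  ......
......
......
..^...
..oo..
......
......
......
k=3  ......
......
......
..o>..
..oo..
......
......
......
k=4  ......
......
......
..oo..
..ov..
......
......
......
k=5  ......
......
......
..oo..
..o.>.
......
......
......
k=6  ......
......
......
..oo..
..o.o.
....v.
......
......
k=7  ......
......
......
..oo..
..o.o.
...<o.
......
......
k=8  ......
......
......
..oo..
..o^o.
...oo.
......
......
k=9  ......
......
......
..oo..
..oo>.
...oo.
......
......
k=10  ......
......
......
..oo^.
..oo..
...oo.
......
......
k=11  ......
......
......
..ooo>
..oo..
...oo.
......
......
k=12  ......
......
......
..oooo
..oo.v
...oo.
......
......
k=13  ......
......
......
..oooo
..oo<o
...oo.
......
......
k=14  ......
......
......
..oo^o
..oooo
...oo.
......
......
k=15  ......
......
......
..o<.o
..oooo
...oo.
......
......
k=16  ......
......
......
..o..o
..ovoo
...oo.
......
......
k=17  ......
......
......
..o..o
..o.>o
...oo.
......
......
k=18  ......
......
......
..o.^o
..o..o
...oo.
......
......
k=19  ......
......
......
..o.o>
..o..o
...oo.
......
......
k=20  ......
......
.....^
..o.o.
..o..o
...oo.
......
......
k=21  ......
......
>....o
..o.o.
..o..o
...oo.
......
......
k=22  ......
......
o....o
v.o.o.
..o..o
...oo.
......
......
k=23  ......
......
o....o
o.o.o<
..o..o
...oo.
......
......
k=24  ......
......
o....^
o.o.oo
..o..o
...oo.
......
......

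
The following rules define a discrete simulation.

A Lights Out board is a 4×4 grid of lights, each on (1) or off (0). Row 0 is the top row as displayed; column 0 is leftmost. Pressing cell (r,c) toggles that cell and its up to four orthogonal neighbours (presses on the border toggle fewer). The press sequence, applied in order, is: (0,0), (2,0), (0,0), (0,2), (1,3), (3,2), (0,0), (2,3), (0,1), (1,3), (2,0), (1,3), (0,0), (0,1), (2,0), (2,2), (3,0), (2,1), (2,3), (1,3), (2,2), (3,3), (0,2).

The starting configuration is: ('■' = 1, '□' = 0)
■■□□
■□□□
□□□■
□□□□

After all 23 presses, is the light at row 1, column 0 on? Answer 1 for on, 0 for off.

0

0) ■■□□
■□□□
□□□■
□□□□
1) □□□□
□□□□
□□□■
□□□□
2) □□□□
■□□□
■■□■
■□□□
3) ■■□□
□□□□
■■□■
■□□□
4) ■□■■
□□■□
■■□■
■□□□
5) ■□■□
□□□■
■■□□
■□□□
6) ■□■□
□□□■
■■■□
■■■■
7) □■■□
■□□■
■■■□
■■■■
8) □■■□
■□□□
■■□■
■■■□
9) ■□□□
■■□□
■■□■
■■■□
10) ■□□■
■■■■
■■□□
■■■□
11) ■□□■
□■■■
□□□□
□■■□
12) ■□□□
□■□□
□□□■
□■■□
13) □■□□
■■□□
□□□■
□■■□
14) ■□■□
■□□□
□□□■
□■■□
15) ■□■□
□□□□
■■□■
■■■□
16) ■□■□
□□■□
■□■□
■■□□
17) ■□■□
□□■□
□□■□
□□□□
18) ■□■□
□■■□
■■□□
□■□□
19) ■□■□
□■■■
■■■■
□■□■
20) ■□■■
□■□□
■■■□
□■□■
21) ■□■■
□■■□
■□□■
□■■■
22) ■□■■
□■■□
■□□□
□■□□
23) ■■□□
□■□□
■□□□
□■□□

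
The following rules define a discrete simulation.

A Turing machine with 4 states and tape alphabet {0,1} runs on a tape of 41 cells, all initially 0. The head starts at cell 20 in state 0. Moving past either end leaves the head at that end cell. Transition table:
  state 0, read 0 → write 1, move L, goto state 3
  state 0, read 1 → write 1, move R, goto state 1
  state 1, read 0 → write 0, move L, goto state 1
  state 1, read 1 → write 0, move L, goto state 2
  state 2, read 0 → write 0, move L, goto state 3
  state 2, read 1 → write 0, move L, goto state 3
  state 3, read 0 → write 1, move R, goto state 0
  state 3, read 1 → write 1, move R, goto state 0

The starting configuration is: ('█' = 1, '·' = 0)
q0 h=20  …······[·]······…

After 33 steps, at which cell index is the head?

t=0: q0 h=20  …······[·]······…
t=1: q3 h=19  …······[·]█·····…
t=2: q0 h=20  …·····█[█]······…
t=3: q1 h=21  …····██[·]······…
t=4: q1 h=20  …·····█[█]······…
t=5: q2 h=19  …······[█]······…
t=6: q3 h=18  …······[·]······…
t=7: q0 h=19  …·····█[·]······…
t=8: q3 h=18  …······[█]█·····…
t=9: q0 h=19  …·····█[█]······…
t=10: q1 h=20  …····██[·]······…
t=11: q1 h=19  …·····█[█]······…
t=12: q2 h=18  …······[█]······…
t=13: q3 h=17  …······[·]······…
t=14: q0 h=18  …·····█[·]······…
t=15: q3 h=17  …······[█]█·····…
t=16: q0 h=18  …·····█[█]······…
t=17: q1 h=19  …····██[·]······…
t=18: q1 h=18  …·····█[█]······…
t=19: q2 h=17  …······[█]······…
t=20: q3 h=16  …······[·]······…
t=21: q0 h=17  …·····█[·]······…
t=22: q3 h=16  …······[█]█·····…
t=23: q0 h=17  …·····█[█]······…
t=24: q1 h=18  …····██[·]······…
t=25: q1 h=17  …·····█[█]······…
t=26: q2 h=16  …······[█]······…
t=27: q3 h=15  …······[·]······…
t=28: q0 h=16  …·····█[·]······…
t=29: q3 h=15  …······[█]█·····…
t=30: q0 h=16  …·····█[█]······…
t=31: q1 h=17  …····██[·]······…
t=32: q1 h=16  …·····█[█]······…
t=33: q2 h=15  …······[█]······…

15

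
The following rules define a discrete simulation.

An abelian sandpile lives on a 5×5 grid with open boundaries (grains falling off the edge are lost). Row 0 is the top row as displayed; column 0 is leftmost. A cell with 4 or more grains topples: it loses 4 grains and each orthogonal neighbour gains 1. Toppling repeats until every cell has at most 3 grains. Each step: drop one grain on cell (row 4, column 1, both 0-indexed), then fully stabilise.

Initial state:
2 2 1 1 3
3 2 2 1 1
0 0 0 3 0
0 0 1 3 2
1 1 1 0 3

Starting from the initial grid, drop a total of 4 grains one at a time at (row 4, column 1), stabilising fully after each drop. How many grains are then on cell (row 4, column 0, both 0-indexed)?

2

0) 2 2 1 1 3
3 2 2 1 1
0 0 0 3 0
0 0 1 3 2
1 1 1 0 3
1) 2 2 1 1 3
3 2 2 1 1
0 0 0 3 0
0 0 1 3 2
1 2 1 0 3
2) 2 2 1 1 3
3 2 2 1 1
0 0 0 3 0
0 0 1 3 2
1 3 1 0 3
3) 2 2 1 1 3
3 2 2 1 1
0 0 0 3 0
0 1 1 3 2
2 0 2 0 3
4) 2 2 1 1 3
3 2 2 1 1
0 0 0 3 0
0 1 1 3 2
2 1 2 0 3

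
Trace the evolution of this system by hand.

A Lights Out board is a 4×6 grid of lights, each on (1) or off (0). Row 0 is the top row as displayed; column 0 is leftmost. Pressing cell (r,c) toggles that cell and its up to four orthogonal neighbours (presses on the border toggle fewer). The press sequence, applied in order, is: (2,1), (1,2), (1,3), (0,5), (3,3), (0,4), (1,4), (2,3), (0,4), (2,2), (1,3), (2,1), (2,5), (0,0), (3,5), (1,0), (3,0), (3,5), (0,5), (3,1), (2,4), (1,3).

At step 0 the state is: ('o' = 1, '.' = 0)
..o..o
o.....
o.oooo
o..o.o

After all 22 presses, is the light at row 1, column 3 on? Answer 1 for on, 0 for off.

0

[0] ..o..o
o.....
o.oooo
o..o.o
[1] ..o..o
oo....
.o.ooo
oo.o.o
[2] .....o
o.oo..
.ooooo
oo.o.o
[3] ...o.o
o...o.
.oo.oo
oo.o.o
[4] ...oo.
o...oo
.oo.oo
oo.o.o
[5] ...oo.
o...oo
.ooooo
ooo.oo
[6] .....o
o....o
.ooooo
ooo.oo
[7] ....oo
o..oo.
.ooo.o
ooo.oo
[8] ....oo
o...o.
.o..oo
oooooo
[9] ...o..
o.....
.o..oo
oooooo
[10] ...o..
o.o...
..oooo
oo.ooo
[11] ......
o..oo.
..o.oo
oo.ooo
[12] ......
oo.oo.
oo..oo
o..ooo
[13] ......
oo.ooo
oo....
o..oo.
[14] oo....
.o.ooo
oo....
o..oo.
[15] oo....
.o.ooo
oo...o
o..o.o
[16] .o....
o..ooo
.o...o
o..o.o
[17] .o....
o..ooo
oo...o
.o.o.o
[18] .o....
o..ooo
oo....
.o.oo.
[19] .o..oo
o..oo.
oo....
.o.oo.
[20] .o..oo
o..oo.
o.....
o.ooo.
[21] .o..oo
o..o..
o..ooo
o.oo..
[22] .o.ooo
o.o.o.
o...oo
o.oo..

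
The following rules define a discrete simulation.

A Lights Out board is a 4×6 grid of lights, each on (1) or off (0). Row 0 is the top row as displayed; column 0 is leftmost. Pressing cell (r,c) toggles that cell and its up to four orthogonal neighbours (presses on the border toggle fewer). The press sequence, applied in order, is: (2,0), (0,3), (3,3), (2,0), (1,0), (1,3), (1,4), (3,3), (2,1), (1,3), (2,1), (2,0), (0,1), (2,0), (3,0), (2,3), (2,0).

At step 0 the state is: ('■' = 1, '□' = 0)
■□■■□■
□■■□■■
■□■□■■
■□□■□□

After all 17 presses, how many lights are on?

13

0) ■□■■□■
□■■□■■
■□■□■■
■□□■□□
1) ■□■■□■
■■■□■■
□■■□■■
□□□■□□
2) ■□□□■■
■■■■■■
□■■□■■
□□□■□□
3) ■□□□■■
■■■■■■
□■■■■■
□□■□■□
4) ■□□□■■
□■■■■■
■□■■■■
■□■□■□
5) □□□□■■
■□■■■■
□□■■■■
■□■□■□
6) □□□■■■
■□□□□■
□□■□■■
■□■□■□
7) □□□■□■
■□□■■□
□□■□□■
■□■□■□
8) □□□■□■
■□□■■□
□□■■□■
■□□■□□
9) □□□■□■
■■□■■□
■■□■□■
■■□■□□
10) □□□□□■
■■■□□□
■■□□□■
■■□■□□
11) □□□□□■
■□■□□□
□□■□□■
■□□■□□
12) □□□□□■
□□■□□□
■■■□□■
□□□■□□
13) ■■■□□■
□■■□□□
■■■□□■
□□□■□□
14) ■■■□□■
■■■□□□
□□■□□■
■□□■□□
15) ■■■□□■
■■■□□□
■□■□□■
□■□■□□
16) ■■■□□■
■■■■□□
■□□■■■
□■□□□□
17) ■■■□□■
□■■■□□
□■□■■■
■■□□□□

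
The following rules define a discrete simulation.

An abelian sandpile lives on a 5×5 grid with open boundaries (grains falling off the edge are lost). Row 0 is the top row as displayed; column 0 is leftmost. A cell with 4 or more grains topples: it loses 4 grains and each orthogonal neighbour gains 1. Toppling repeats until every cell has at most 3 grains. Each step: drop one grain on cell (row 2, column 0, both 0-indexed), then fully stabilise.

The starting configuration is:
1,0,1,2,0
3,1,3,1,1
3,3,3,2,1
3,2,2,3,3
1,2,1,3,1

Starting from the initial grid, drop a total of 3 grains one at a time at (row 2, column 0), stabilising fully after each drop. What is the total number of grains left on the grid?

43

[0] 1,0,1,2,0
3,1,3,1,1
3,3,3,2,1
3,2,2,3,3
1,2,1,3,1
[1] 2,1,2,2,0
1,0,1,3,1
3,3,3,0,3
1,1,1,3,0
2,3,3,0,3
[2] 2,1,2,2,0
2,1,2,3,1
1,1,0,1,3
2,2,2,3,0
2,3,3,0,3
[3] 2,1,2,2,0
2,1,2,3,1
2,1,0,1,3
2,2,2,3,0
2,3,3,0,3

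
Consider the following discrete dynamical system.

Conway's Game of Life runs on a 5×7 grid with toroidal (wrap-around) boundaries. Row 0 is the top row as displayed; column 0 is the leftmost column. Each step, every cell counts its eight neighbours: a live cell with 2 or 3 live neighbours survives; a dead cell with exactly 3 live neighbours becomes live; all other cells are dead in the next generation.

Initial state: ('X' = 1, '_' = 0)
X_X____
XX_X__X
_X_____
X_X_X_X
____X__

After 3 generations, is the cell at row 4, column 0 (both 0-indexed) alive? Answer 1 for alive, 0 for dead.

step 0: X_X____
XX_X__X
_X_____
X_X_X_X
____X__
step 1: X_XX__X
______X
___X_X_
XX_X_X_
X____XX
step 2: _X_____
X_XXXXX
X_X__X_
XXX__X_
___X_X_
step 3: XX_____
X_XXXX_
_______
X_XX_X_
X___X_X

1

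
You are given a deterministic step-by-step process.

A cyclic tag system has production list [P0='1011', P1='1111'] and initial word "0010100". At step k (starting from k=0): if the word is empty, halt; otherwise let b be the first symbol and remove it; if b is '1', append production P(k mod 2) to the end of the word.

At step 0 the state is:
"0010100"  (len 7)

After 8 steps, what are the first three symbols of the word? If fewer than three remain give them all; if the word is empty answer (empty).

gen 0: "0010100"  (len 7)
gen 1: "010100"  (len 6)
gen 2: "10100"  (len 5)
gen 3: "01001011"  (len 8)
gen 4: "1001011"  (len 7)
gen 5: "0010111011"  (len 10)
gen 6: "010111011"  (len 9)
gen 7: "10111011"  (len 8)
gen 8: "01110111111"  (len 11)

011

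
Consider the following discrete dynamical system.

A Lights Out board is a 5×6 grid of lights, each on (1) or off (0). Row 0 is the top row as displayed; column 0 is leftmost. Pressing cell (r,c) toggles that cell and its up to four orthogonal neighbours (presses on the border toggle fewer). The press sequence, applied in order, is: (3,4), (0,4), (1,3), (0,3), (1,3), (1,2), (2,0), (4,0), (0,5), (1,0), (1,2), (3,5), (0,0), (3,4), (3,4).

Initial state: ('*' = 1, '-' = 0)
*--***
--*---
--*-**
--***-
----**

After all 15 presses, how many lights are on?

17

gen 0: *--***
--*---
--*-**
--***-
----**
gen 1: *--***
--*---
--*--*
--*--*
-----*
gen 2: *-----
--*-*-
--*--*
--*--*
-----*
gen 3: *--*--
---*--
--**-*
--*--*
-----*
gen 4: *-*-*-
------
--**-*
--*--*
-----*
gen 5: *-***-
--***-
--*--*
--*--*
-----*
gen 6: *--**-
-*--*-
-----*
--*--*
-----*
gen 7: *--**-
**--*-
**---*
*-*--*
-----*
gen 8: *--**-
**--*-
**---*
--*--*
**---*
gen 9: *--*-*
**--**
**---*
--*--*
**---*
gen 10: ---*-*
----**
-*---*
--*--*
**---*
gen 11: --**-*
-*****
-**--*
--*--*
**---*
gen 12: --**-*
-*****
-**---
--*-*-
**----
gen 13: ****-*
******
-**---
--*-*-
**----
gen 14: ****-*
******
-**-*-
--**-*
**--*-
gen 15: ****-*
******
-**---
--*-*-
**----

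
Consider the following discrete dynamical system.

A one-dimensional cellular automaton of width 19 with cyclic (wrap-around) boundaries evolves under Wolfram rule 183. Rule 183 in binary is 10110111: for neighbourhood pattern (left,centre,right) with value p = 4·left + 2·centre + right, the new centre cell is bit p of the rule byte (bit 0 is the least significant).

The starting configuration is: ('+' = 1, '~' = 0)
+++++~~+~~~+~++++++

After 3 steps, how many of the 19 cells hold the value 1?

15

gen 0: +++++~~+~~~+~++++++
gen 1: ++++~++++++++~+++++
gen 2: +++~+~++++++~+~++++
gen 3: ++~+++~++++~+++~+++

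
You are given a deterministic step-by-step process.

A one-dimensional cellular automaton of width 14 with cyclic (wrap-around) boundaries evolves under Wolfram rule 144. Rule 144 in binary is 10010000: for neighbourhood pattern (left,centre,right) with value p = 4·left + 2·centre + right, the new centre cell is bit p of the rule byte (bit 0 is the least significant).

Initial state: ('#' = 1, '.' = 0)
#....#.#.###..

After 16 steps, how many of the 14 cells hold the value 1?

2

[0] #....#.#.###..
[1] .#........#.#.
[2] ..#..........#
[3] #..#..........
[4] .#..#.........
[5] ..#..#........
[6] ...#..#.......
[7] ....#..#......
[8] .....#..#.....
[9] ......#..#....
[10] .......#..#...
[11] ........#..#..
[12] .........#..#.
[13] ..........#..#
[14] #..........#..
[15] .#..........#.
[16] ..#..........#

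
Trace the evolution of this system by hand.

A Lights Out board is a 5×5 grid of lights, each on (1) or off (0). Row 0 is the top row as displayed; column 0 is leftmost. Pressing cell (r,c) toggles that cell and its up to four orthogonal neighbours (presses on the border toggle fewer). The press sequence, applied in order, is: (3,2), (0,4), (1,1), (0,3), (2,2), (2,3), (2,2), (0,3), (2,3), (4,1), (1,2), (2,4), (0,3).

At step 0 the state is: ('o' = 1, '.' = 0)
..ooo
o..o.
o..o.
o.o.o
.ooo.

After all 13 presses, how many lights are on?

13

k=0  ..ooo
o..o.
o..o.
o.o.o
.ooo.
k=1  ..ooo
o..o.
o.oo.
oo.oo
.o.o.
k=2  ..o..
o..oo
o.oo.
oo.oo
.o.o.
k=3  .oo..
.oooo
oooo.
oo.oo
.o.o.
k=4  .o.oo
.oo.o
oooo.
oo.oo
.o.o.
k=5  .o.oo
.o..o
o....
ooooo
.o.o.
k=6  .o.oo
.o.oo
o.ooo
ooo.o
.o.o.
k=7  .o.oo
.oooo
oo..o
oo..o
.o.o.
k=8  .oo..
.oo.o
oo..o
oo..o
.o.o.
k=9  .oo..
.oooo
oooo.
oo.oo
.o.o.
k=10  .oo..
.oooo
oooo.
o..oo
o.oo.
k=11  .o...
....o
oo.o.
o..oo
o.oo.
k=12  .o...
.....
oo..o
o..o.
o.oo.
k=13  .oooo
...o.
oo..o
o..o.
o.oo.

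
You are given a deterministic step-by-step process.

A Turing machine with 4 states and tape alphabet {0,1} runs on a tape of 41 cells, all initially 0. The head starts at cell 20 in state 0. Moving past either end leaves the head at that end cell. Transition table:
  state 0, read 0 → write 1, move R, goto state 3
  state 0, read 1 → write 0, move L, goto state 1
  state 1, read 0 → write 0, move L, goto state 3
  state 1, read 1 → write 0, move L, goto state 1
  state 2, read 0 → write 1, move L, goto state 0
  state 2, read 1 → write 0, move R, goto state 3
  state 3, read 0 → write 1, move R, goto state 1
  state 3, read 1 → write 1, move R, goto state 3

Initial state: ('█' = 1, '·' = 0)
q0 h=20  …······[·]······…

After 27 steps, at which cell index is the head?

29

[0] q0 h=20  …······[·]······…
[1] q3 h=21  …·····█[·]······…
[2] q1 h=22  …····██[·]······…
[3] q3 h=21  …·····█[█]······…
[4] q3 h=22  …····██[·]······…
[5] q1 h=23  …···███[·]······…
[6] q3 h=22  …····██[█]······…
[7] q3 h=23  …···███[·]······…
[8] q1 h=24  …··████[·]······…
[9] q3 h=23  …···███[█]······…
[10] q3 h=24  …··████[·]······…
[11] q1 h=25  …·█████[·]······…
[12] q3 h=24  …··████[█]······…
[13] q3 h=25  …·█████[·]······…
[14] q1 h=26  …██████[·]······…
[15] q3 h=25  …·█████[█]······…
[16] q3 h=26  …██████[·]······…
[17] q1 h=27  …██████[·]······…
[18] q3 h=26  …██████[█]······…
[19] q3 h=27  …██████[·]······…
[20] q1 h=28  …██████[·]······…
[21] q3 h=27  …██████[█]······…
[22] q3 h=28  …██████[·]······…
[23] q1 h=29  …██████[·]······…
[24] q3 h=28  …██████[█]······…
[25] q3 h=29  …██████[·]······…
[26] q1 h=30  …██████[·]······…
[27] q3 h=29  …██████[█]······…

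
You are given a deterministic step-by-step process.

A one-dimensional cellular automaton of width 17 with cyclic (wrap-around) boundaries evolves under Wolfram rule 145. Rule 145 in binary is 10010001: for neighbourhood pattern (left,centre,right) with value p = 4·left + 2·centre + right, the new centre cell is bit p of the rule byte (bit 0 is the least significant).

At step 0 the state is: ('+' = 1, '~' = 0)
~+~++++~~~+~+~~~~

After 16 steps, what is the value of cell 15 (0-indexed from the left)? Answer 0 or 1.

1

gen 0: ~+~++++~~~+~+~~~~
gen 1: ~~~~++~++~~~~++++
gen 2: +++~~~~~~+++~~++~
gen 3: ~+~+++++~~+~+~~~~
gen 4: ~~~~+++~+~~~~++++
gen 5: +++~~+~~~+++~~++~
gen 6: ~+~+~~++~~+~+~~~~
gen 7: ~~~~+~~~+~~~~++++
gen 8: +++~~++~~+++~~++~
gen 9: ~+~+~~~+~~+~+~~~~
gen 10: ~~~~++~~+~~~~++++
gen 11: +++~~~+~~+++~~++~
gen 12: ~+~++~~+~~+~+~~~~
gen 13: ~~~~~+~~+~~~~++++
gen 14: ++++~~+~~+++~~++~
gen 15: ~++~+~~+~~+~+~~~~
gen 16: ~~~~~+~~+~~~~++++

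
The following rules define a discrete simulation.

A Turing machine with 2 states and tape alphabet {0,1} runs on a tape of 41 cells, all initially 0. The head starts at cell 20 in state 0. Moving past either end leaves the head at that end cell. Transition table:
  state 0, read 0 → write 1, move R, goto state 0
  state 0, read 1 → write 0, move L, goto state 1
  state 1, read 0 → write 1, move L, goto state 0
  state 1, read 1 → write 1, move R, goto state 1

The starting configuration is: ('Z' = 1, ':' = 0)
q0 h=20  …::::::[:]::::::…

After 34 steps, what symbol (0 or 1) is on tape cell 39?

1

step 0: q0 h=20  …::::::[:]::::::…
step 1: q0 h=21  …:::::Z[:]::::::…
step 2: q0 h=22  …::::ZZ[:]::::::…
step 3: q0 h=23  …:::ZZZ[:]::::::…
step 4: q0 h=24  …::ZZZZ[:]::::::…
step 5: q0 h=25  …:ZZZZZ[:]::::::…
step 6: q0 h=26  …ZZZZZZ[:]::::::…
step 7: q0 h=27  …ZZZZZZ[:]::::::…
step 8: q0 h=28  …ZZZZZZ[:]::::::…
step 9: q0 h=29  …ZZZZZZ[:]::::::…
step 10: q0 h=30  …ZZZZZZ[:]::::::…
step 11: q0 h=31  …ZZZZZZ[:]::::::…
step 12: q0 h=32  …ZZZZZZ[:]::::::…
step 13: q0 h=33  …ZZZZZZ[:]::::::…
step 14: q0 h=34  …ZZZZZZ[:]::::::|
step 15: q0 h=35  …ZZZZZZ[:]:::::|
step 16: q0 h=36  …ZZZZZZ[:]::::|
step 17: q0 h=37  …ZZZZZZ[:]:::|
step 18: q0 h=38  …ZZZZZZ[:]::|
step 19: q0 h=39  …ZZZZZZ[:]:|
step 20: q0 h=40  …ZZZZZZ[:]|
step 21: q0 h=40  …ZZZZZZ[Z]|
step 22: q1 h=39  …ZZZZZZ[Z]:|
step 23: q1 h=40  …ZZZZZZ[:]|
step 24: q0 h=39  …ZZZZZZ[Z]Z|
step 25: q1 h=38  …ZZZZZZ[Z]:Z|
step 26: q1 h=39  …ZZZZZZ[:]Z|
step 27: q0 h=38  …ZZZZZZ[Z]ZZ|
step 28: q1 h=37  …ZZZZZZ[Z]:ZZ|
step 29: q1 h=38  …ZZZZZZ[:]ZZ|
step 30: q0 h=37  …ZZZZZZ[Z]ZZZ|
step 31: q1 h=36  …ZZZZZZ[Z]:ZZZ|
step 32: q1 h=37  …ZZZZZZ[:]ZZZ|
step 33: q0 h=36  …ZZZZZZ[Z]ZZZZ|
step 34: q1 h=35  …ZZZZZZ[Z]:ZZZZ|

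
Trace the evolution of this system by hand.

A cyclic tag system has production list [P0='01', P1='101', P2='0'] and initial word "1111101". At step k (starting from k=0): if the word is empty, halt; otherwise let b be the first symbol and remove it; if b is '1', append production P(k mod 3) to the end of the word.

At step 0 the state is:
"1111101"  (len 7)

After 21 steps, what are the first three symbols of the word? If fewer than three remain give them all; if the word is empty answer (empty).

010

[0] "1111101"  (len 7)
[1] "11110101"  (len 8)
[2] "1110101101"  (len 10)
[3] "1101011010"  (len 10)
[4] "10101101001"  (len 11)
[5] "0101101001101"  (len 13)
[6] "101101001101"  (len 12)
[7] "0110100110101"  (len 13)
[8] "110100110101"  (len 12)
[9] "101001101010"  (len 12)
[10] "0100110101001"  (len 13)
[11] "100110101001"  (len 12)
[12] "001101010010"  (len 12)
[13] "01101010010"  (len 11)
[14] "1101010010"  (len 10)
[15] "1010100100"  (len 10)
[16] "01010010001"  (len 11)
[17] "1010010001"  (len 10)
[18] "0100100010"  (len 10)
[19] "100100010"  (len 9)
[20] "00100010101"  (len 11)
[21] "0100010101"  (len 10)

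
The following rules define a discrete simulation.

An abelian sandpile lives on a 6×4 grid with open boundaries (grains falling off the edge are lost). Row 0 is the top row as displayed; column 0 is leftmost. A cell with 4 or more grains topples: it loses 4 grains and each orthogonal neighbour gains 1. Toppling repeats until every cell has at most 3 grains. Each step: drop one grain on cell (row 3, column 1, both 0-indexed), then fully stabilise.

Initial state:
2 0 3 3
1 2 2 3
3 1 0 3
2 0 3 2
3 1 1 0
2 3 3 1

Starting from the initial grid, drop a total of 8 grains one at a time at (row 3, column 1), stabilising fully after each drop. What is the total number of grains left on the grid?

gen 0: 2 0 3 3
1 2 2 3
3 1 0 3
2 0 3 2
3 1 1 0
2 3 3 1
gen 1: 2 0 3 3
1 2 2 3
3 1 0 3
2 1 3 2
3 1 1 0
2 3 3 1
gen 2: 2 0 3 3
1 2 2 3
3 1 0 3
2 2 3 2
3 1 1 0
2 3 3 1
gen 3: 2 0 3 3
1 2 2 3
3 1 0 3
2 3 3 2
3 1 1 0
2 3 3 1
gen 4: 2 0 3 3
1 2 2 3
3 2 1 3
3 1 0 3
3 2 2 0
2 3 3 1
gen 5: 2 0 3 3
1 2 2 3
3 2 1 3
3 2 0 3
3 2 2 0
2 3 3 1
gen 6: 2 0 3 3
1 2 2 3
3 2 1 3
3 3 0 3
3 2 2 0
2 3 3 1
gen 7: 2 0 3 3
2 3 2 3
1 0 2 3
2 3 2 3
2 2 0 1
0 2 1 2
gen 8: 2 0 3 3
2 3 2 3
1 1 2 3
3 0 3 3
2 3 0 1
0 2 1 2

45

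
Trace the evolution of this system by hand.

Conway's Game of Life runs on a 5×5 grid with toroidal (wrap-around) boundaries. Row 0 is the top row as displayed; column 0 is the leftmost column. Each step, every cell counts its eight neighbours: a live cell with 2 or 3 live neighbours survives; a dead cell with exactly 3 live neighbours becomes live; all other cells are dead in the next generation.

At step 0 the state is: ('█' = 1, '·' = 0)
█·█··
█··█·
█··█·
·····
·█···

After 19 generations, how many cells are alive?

6

gen 0: █·█··
█··█·
█··█·
·····
·█···
gen 1: █·█·█
█·██·
·····
·····
·█···
gen 2: █·█·█
█·██·
·····
·····
██···
gen 3: ··█··
█·██·
·····
·····
██··█
gen 4: ··█··
·███·
·····
█····
██···
gen 5: █··█·
·███·
·██··
██···
██···
gen 6: █··█·
█··██
···█·
·····
··█··
gen 7: ████·
█·██·
···█·
·····
·····
gen 8: █··█·
█····
··███
·····
·██··
gen 9: █·█·█
███··
···██
·█···
·██··
gen 10: ····█
··█··
···██
██·█·
··██·
gen 11: ··█··
····█
██·██
██···
████·
gen 12: █·█·█
·██·█
·███·
·····
█··██
gen 13: ··█··
····█
██·█·
██···
██·█·
gen 14: █████
█████
·██··
·····
█···█
gen 15: ·····
·····
····█
██···
··█··
gen 16: ·····
·····
█····
██···
·█···
gen 17: ·····
·····
██···
██···
██···
gen 18: ·····
·····
██···
··█·█
██···
gen 19: ·····
·····
██···
··█·█
██···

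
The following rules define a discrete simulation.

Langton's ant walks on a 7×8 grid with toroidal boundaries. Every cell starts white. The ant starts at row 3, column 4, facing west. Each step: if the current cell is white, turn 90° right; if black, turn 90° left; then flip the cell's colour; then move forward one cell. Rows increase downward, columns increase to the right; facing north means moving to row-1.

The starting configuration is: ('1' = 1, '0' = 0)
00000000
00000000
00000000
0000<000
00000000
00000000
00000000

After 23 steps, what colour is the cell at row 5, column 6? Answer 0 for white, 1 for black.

1

0) 00000000
00000000
00000000
0000<000
00000000
00000000
00000000
1) 00000000
00000000
0000^000
00001000
00000000
00000000
00000000
2) 00000000
00000000
00001>00
00001000
00000000
00000000
00000000
3) 00000000
00000000
00001100
00001v00
00000000
00000000
00000000
4) 00000000
00000000
00001100
0000<100
00000000
00000000
00000000
5) 00000000
00000000
00001100
00000100
0000v000
00000000
00000000
6) 00000000
00000000
00001100
00000100
000<1000
00000000
00000000
7) 00000000
00000000
00001100
000^0100
00011000
00000000
00000000
8) 00000000
00000000
00001100
0001>100
00011000
00000000
00000000
9) 00000000
00000000
00001100
00011100
0001v000
00000000
00000000
10) 00000000
00000000
00001100
00011100
00010>00
00000000
00000000
11) 00000000
00000000
00001100
00011100
00010100
00000v00
00000000
12) 00000000
00000000
00001100
00011100
00010100
0000<100
00000000
13) 00000000
00000000
00001100
00011100
0001^100
00001100
00000000
14) 00000000
00000000
00001100
00011100
00011>00
00001100
00000000
15) 00000000
00000000
00001100
00011^00
00011000
00001100
00000000
16) 00000000
00000000
00001100
0001<000
00011000
00001100
00000000
17) 00000000
00000000
00001100
00010000
0001v000
00001100
00000000
18) 00000000
00000000
00001100
00010000
00010>00
00001100
00000000
19) 00000000
00000000
00001100
00010000
00010100
00001v00
00000000
20) 00000000
00000000
00001100
00010000
00010100
000010>0
00000000
21) 00000000
00000000
00001100
00010000
00010100
00001010
000000v0
22) 00000000
00000000
00001100
00010000
00010100
00001010
00000<10
23) 00000000
00000000
00001100
00010000
00010100
00001^10
00000110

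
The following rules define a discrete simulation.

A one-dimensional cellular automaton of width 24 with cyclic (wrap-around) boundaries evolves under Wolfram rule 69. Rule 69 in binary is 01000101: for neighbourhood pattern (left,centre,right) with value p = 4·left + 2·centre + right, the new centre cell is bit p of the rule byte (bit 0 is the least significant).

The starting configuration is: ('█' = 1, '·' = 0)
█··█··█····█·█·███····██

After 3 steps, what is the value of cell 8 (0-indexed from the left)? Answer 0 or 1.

0) █··█··█····█·█·███····██
1) █··█··█·██·█·█···█·██···
2) █··█··█··█·█·█·█·█··█·█·
3) █··█··█··█·█·█·█·█··█·█·

0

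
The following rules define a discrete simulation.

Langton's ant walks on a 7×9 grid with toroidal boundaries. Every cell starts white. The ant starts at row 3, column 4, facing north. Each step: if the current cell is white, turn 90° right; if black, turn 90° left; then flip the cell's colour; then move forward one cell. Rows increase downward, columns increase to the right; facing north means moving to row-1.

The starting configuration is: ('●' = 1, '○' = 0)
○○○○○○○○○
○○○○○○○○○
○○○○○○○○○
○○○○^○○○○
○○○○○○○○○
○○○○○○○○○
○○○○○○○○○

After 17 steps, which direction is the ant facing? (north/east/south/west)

t=0: ○○○○○○○○○
○○○○○○○○○
○○○○○○○○○
○○○○^○○○○
○○○○○○○○○
○○○○○○○○○
○○○○○○○○○
t=1: ○○○○○○○○○
○○○○○○○○○
○○○○○○○○○
○○○○●>○○○
○○○○○○○○○
○○○○○○○○○
○○○○○○○○○
t=2: ○○○○○○○○○
○○○○○○○○○
○○○○○○○○○
○○○○●●○○○
○○○○○v○○○
○○○○○○○○○
○○○○○○○○○
t=3: ○○○○○○○○○
○○○○○○○○○
○○○○○○○○○
○○○○●●○○○
○○○○<●○○○
○○○○○○○○○
○○○○○○○○○
t=4: ○○○○○○○○○
○○○○○○○○○
○○○○○○○○○
○○○○^●○○○
○○○○●●○○○
○○○○○○○○○
○○○○○○○○○
t=5: ○○○○○○○○○
○○○○○○○○○
○○○○○○○○○
○○○<○●○○○
○○○○●●○○○
○○○○○○○○○
○○○○○○○○○
t=6: ○○○○○○○○○
○○○○○○○○○
○○○^○○○○○
○○○●○●○○○
○○○○●●○○○
○○○○○○○○○
○○○○○○○○○
t=7: ○○○○○○○○○
○○○○○○○○○
○○○●>○○○○
○○○●○●○○○
○○○○●●○○○
○○○○○○○○○
○○○○○○○○○
t=8: ○○○○○○○○○
○○○○○○○○○
○○○●●○○○○
○○○●v●○○○
○○○○●●○○○
○○○○○○○○○
○○○○○○○○○
t=9: ○○○○○○○○○
○○○○○○○○○
○○○●●○○○○
○○○<●●○○○
○○○○●●○○○
○○○○○○○○○
○○○○○○○○○
t=10: ○○○○○○○○○
○○○○○○○○○
○○○●●○○○○
○○○○●●○○○
○○○v●●○○○
○○○○○○○○○
○○○○○○○○○
t=11: ○○○○○○○○○
○○○○○○○○○
○○○●●○○○○
○○○○●●○○○
○○<●●●○○○
○○○○○○○○○
○○○○○○○○○
t=12: ○○○○○○○○○
○○○○○○○○○
○○○●●○○○○
○○^○●●○○○
○○●●●●○○○
○○○○○○○○○
○○○○○○○○○
t=13: ○○○○○○○○○
○○○○○○○○○
○○○●●○○○○
○○●>●●○○○
○○●●●●○○○
○○○○○○○○○
○○○○○○○○○
t=14: ○○○○○○○○○
○○○○○○○○○
○○○●●○○○○
○○●●●●○○○
○○●v●●○○○
○○○○○○○○○
○○○○○○○○○
t=15: ○○○○○○○○○
○○○○○○○○○
○○○●●○○○○
○○●●●●○○○
○○●○>●○○○
○○○○○○○○○
○○○○○○○○○
t=16: ○○○○○○○○○
○○○○○○○○○
○○○●●○○○○
○○●●^●○○○
○○●○○●○○○
○○○○○○○○○
○○○○○○○○○
t=17: ○○○○○○○○○
○○○○○○○○○
○○○●●○○○○
○○●<○●○○○
○○●○○●○○○
○○○○○○○○○
○○○○○○○○○

west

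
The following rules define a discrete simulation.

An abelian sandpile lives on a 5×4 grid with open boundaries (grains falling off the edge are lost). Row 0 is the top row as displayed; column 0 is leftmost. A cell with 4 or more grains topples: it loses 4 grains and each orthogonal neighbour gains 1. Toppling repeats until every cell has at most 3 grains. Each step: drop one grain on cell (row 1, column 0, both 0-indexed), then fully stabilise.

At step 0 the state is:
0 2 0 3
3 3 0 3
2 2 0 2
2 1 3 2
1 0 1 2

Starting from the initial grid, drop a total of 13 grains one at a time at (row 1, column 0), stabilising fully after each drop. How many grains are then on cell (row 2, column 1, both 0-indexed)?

2

gen 0: 0 2 0 3
3 3 0 3
2 2 0 2
2 1 3 2
1 0 1 2
gen 1: 1 3 0 3
1 0 1 3
3 3 0 2
2 1 3 2
1 0 1 2
gen 2: 1 3 0 3
2 0 1 3
3 3 0 2
2 1 3 2
1 0 1 2
gen 3: 1 3 0 3
3 0 1 3
3 3 0 2
2 1 3 2
1 0 1 2
gen 4: 2 3 0 3
1 2 1 3
1 0 1 2
3 2 3 2
1 0 1 2
gen 5: 2 3 0 3
2 2 1 3
1 0 1 2
3 2 3 2
1 0 1 2
gen 6: 2 3 0 3
3 2 1 3
1 0 1 2
3 2 3 2
1 0 1 2
gen 7: 3 3 0 3
0 3 1 3
2 0 1 2
3 2 3 2
1 0 1 2
gen 8: 3 3 0 3
1 3 1 3
2 0 1 2
3 2 3 2
1 0 1 2
gen 9: 3 3 0 3
2 3 1 3
2 0 1 2
3 2 3 2
1 0 1 2
gen 10: 3 3 0 3
3 3 1 3
2 0 1 2
3 2 3 2
1 0 1 2
gen 11: 1 1 1 3
2 1 2 3
3 1 1 2
3 2 3 2
1 0 1 2
gen 12: 1 1 1 3
3 1 2 3
3 1 1 2
3 2 3 2
1 0 1 2
gen 13: 2 1 1 3
1 2 2 3
1 2 1 2
0 3 3 2
2 0 1 2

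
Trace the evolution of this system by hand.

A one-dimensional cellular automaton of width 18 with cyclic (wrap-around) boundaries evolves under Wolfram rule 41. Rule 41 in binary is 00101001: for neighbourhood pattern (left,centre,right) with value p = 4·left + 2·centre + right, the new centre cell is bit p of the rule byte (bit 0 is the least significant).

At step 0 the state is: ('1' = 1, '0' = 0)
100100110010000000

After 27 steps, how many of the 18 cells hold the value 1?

step 0: 100100110010000000
step 1: 000000100000111110
step 2: 111110001110100000
step 3: 100000101001001110
step 4: 001110010000001001
step 5: 001000000111100000
step 6: 100011110100001111
step 7: 001010001001101000
step 8: 100100100001010011
step 9: 000000001100100010
step 10: 111111101000001000
step 11: 100000010011100010
step 12: 001111000010001001
step 13: 001000011000100000
step 14: 100011010010001111
step 15: 001010100000101000
step 16: 100101001110010011
step 17: 000010001000000010
step 18: 111000100011111000
step 19: 100010001010000010
step 20: 001000100100111001
step 21: 000010000000100000
step 22: 111000111110001111
step 23: 000010100000101000
step 24: 111001001110010011
step 25: 000000001000000010
step 26: 111111100011111000
step 27: 100000001010000010

4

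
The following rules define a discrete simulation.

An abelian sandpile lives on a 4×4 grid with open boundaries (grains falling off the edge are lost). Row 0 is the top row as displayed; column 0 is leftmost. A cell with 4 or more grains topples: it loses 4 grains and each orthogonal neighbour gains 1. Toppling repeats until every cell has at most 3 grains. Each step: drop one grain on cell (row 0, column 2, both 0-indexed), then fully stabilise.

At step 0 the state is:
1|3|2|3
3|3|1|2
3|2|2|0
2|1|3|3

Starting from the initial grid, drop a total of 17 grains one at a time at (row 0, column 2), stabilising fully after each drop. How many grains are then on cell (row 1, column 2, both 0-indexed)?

step 0: 1|3|2|3
3|3|1|2
3|2|2|0
2|1|3|3
step 1: 1|3|3|3
3|3|1|2
3|2|2|0
2|1|3|3
step 2: 3|1|2|0
1|2|3|3
1|0|3|0
3|2|3|3
step 3: 3|1|3|0
1|2|3|3
1|0|3|0
3|2|3|3
step 4: 3|2|1|2
1|3|2|0
1|1|1|3
3|3|1|0
step 5: 3|2|2|2
1|3|2|0
1|1|1|3
3|3|1|0
step 6: 3|2|3|2
1|3|2|0
1|1|1|3
3|3|1|0
step 7: 3|3|0|3
1|3|3|0
1|1|1|3
3|3|1|0
step 8: 3|3|1|3
1|3|3|0
1|1|1|3
3|3|1|0
step 9: 3|3|2|3
1|3|3|0
1|1|1|3
3|3|1|0
step 10: 3|3|3|3
1|3|3|0
1|1|1|3
3|3|1|0
step 11: 0|2|3|0
3|1|1|2
1|2|2|3
3|3|1|0
step 12: 0|3|0|1
3|1|2|2
1|2|2|3
3|3|1|0
step 13: 0|3|1|1
3|1|2|2
1|2|2|3
3|3|1|0
step 14: 0|3|2|1
3|1|2|2
1|2|2|3
3|3|1|0
step 15: 0|3|3|1
3|1|2|2
1|2|2|3
3|3|1|0
step 16: 1|0|1|2
3|2|3|2
1|2|2|3
3|3|1|0
step 17: 1|0|2|2
3|2|3|2
1|2|2|3
3|3|1|0

3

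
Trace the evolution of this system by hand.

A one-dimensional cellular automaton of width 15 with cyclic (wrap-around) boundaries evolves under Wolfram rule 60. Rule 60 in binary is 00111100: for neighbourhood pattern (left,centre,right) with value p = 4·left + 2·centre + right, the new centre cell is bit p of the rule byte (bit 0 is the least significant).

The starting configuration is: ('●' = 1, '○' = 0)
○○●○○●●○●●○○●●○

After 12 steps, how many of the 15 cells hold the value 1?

6

k=0  ○○●○○●●○●●○○●●○
k=1  ○○●●○●○●●○●○●○●
k=2  ●○●○●●●●○●●●●●●
k=3  ○●●●●○○○●●○○○○○
k=4  ○●○○○●○○●○●○○○○
k=5  ○●●○○●●○●●●●○○○
k=6  ○●○●○●○●●○○○●○○
k=7  ○●●●●●●●○●○○●●○
k=8  ○●○○○○○○●●●○●○●
k=9  ●●●○○○○○●○○●●●●
k=10  ○○○●○○○○●●○●○○○
k=11  ○○○●●○○○●○●●●○○
k=12  ○○○●○●○○●●●○○●○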